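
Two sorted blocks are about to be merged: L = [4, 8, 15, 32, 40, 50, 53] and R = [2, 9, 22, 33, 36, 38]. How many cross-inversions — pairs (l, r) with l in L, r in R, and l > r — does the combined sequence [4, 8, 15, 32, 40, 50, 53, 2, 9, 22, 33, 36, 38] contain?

There are 25 split inversions.

Count, for every r in R, how many entries of L exceed r:
r = 2: 4, 8, 15, 32, 40, 50, 53 → 7
r = 9: 15, 32, 40, 50, 53 → 5
r = 22: 32, 40, 50, 53 → 4
r = 33: 40, 50, 53 → 3
r = 36: 40, 50, 53 → 3
r = 38: 40, 50, 53 → 3
Cross-inversions: 7 + 5 + 4 + 3 + 3 + 3 = 25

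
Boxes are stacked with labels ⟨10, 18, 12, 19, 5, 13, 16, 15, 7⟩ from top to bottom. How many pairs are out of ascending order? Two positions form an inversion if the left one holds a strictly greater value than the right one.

Count, for each position, how many later elements it exceeds:
10: 2
18: 6
12: 2
19: 5
5: 0
13: 1
16: 2
15: 1
7: 0
Sum: 2 + 6 + 2 + 5 + 0 + 1 + 2 + 1 + 0 = 19

Out-of-order pairs: 19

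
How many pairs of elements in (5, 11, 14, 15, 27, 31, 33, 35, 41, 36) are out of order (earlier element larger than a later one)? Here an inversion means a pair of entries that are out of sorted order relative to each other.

Sweep left to right; for each value list the smaller values that follow it:
5: 0
11: 0
14: 0
15: 0
27: 0
31: 0
33: 0
35: 0
41: 1
36: 0
Sum: 0 + 0 + 0 + 0 + 0 + 0 + 0 + 0 + 1 + 0 = 1

1 inversion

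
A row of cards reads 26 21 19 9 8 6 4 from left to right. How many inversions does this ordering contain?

Inversions: 21

Sweep left to right; for each value list the smaller values that follow it:
26: 6
21: 5
19: 4
9: 3
8: 2
6: 1
4: 0
Sum: 6 + 5 + 4 + 3 + 2 + 1 + 0 = 21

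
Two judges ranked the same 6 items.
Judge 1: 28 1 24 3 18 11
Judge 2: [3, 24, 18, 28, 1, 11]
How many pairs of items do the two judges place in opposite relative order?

Assign each item its position (1..6) in the first ordering, then rewrite the second ordering as that position sequence:
positions: 28→1, 1→2, 24→3, 3→4, 18→5, 11→6
second ordering as positions: [4, 3, 5, 1, 2, 6]
Discordant pairs = inversions in this position sequence.
4: 3, 1, 2 → 3
3: 1, 2 → 2
5: 1, 2 → 2
1: 0
2: 0
6: 0
Total: 3 + 2 + 2 + 0 + 0 + 0 = 7

7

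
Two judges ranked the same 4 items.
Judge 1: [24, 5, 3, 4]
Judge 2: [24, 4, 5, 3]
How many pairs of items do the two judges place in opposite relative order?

2

Assign each item its position (1..4) in the first ordering, then rewrite the second ordering as that position sequence:
positions: 24→1, 5→2, 3→3, 4→4
second ordering as positions: [1, 4, 2, 3]
Discordant pairs = inversions in this position sequence.
1: 0
4: 2, 3 → 2
2: 0
3: 0
Total: 0 + 2 + 0 + 0 = 2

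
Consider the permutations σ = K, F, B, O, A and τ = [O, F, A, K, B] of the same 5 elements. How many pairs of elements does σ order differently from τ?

Assign each item its position (1..5) in the first ordering, then rewrite the second ordering as that position sequence:
positions: K→1, F→2, B→3, O→4, A→5
second ordering as positions: [4, 2, 5, 1, 3]
Discordant pairs = inversions in this position sequence.
4: 2, 1, 3 → 3
2: 1 → 1
5: 1, 3 → 2
1: 0
3: 0
Total: 3 + 1 + 2 + 0 + 0 = 6

There are 6 discordant pairs.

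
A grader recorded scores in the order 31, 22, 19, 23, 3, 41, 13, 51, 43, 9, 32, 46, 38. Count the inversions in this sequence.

30 inversions

For each element, count later entries that are smaller:
31 → 22, 19, 23, 3, 13, 9 → 6
22 → 19, 3, 13, 9 → 4
19 → 3, 13, 9 → 3
23 → 3, 13, 9 → 3
3 → none → 0
41 → 13, 9, 32, 38 → 4
13 → 9 → 1
51 → 43, 9, 32, 46, 38 → 5
43 → 9, 32, 38 → 3
9 → none → 0
32 → none → 0
46 → 38 → 1
38 → none → 0
Sum: 6 + 4 + 3 + 3 + 0 + 4 + 1 + 5 + 3 + 0 + 0 + 1 + 0 = 30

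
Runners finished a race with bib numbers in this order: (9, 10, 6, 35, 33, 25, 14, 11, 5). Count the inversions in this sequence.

For each element, count later entries that are smaller:
9 → 6, 5 → 2
10 → 6, 5 → 2
6 → 5 → 1
35 → 33, 25, 14, 11, 5 → 5
33 → 25, 14, 11, 5 → 4
25 → 14, 11, 5 → 3
14 → 11, 5 → 2
11 → 5 → 1
5 → none → 0
Sum: 2 + 2 + 1 + 5 + 4 + 3 + 2 + 1 + 0 = 20

20 inversions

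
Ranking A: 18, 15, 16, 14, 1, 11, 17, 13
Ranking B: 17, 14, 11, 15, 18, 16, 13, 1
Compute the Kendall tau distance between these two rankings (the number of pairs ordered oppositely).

Assign each item its position (1..8) in the first ordering, then rewrite the second ordering as that position sequence:
positions: 18→1, 15→2, 16→3, 14→4, 1→5, 11→6, 17→7, 13→8
second ordering as positions: [7, 4, 6, 2, 1, 3, 8, 5]
Discordant pairs = inversions in this position sequence.
7: 4, 6, 2, 1, 3, 5 → 6
4: 2, 1, 3 → 3
6: 2, 1, 3, 5 → 4
2: 1 → 1
1: 0
3: 0
8: 5 → 1
5: 0
Total: 6 + 3 + 4 + 1 + 0 + 0 + 1 + 0 = 15

15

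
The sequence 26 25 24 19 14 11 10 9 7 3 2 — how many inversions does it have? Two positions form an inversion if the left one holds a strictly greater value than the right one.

55

For each element, count later entries that are smaller:
26 → 25, 24, 19, 14, 11, 10, 9, 7, 3, 2 → 10
25 → 24, 19, 14, 11, 10, 9, 7, 3, 2 → 9
24 → 19, 14, 11, 10, 9, 7, 3, 2 → 8
19 → 14, 11, 10, 9, 7, 3, 2 → 7
14 → 11, 10, 9, 7, 3, 2 → 6
11 → 10, 9, 7, 3, 2 → 5
10 → 9, 7, 3, 2 → 4
9 → 7, 3, 2 → 3
7 → 3, 2 → 2
3 → 2 → 1
2 → none → 0
Sum: 10 + 9 + 8 + 7 + 6 + 5 + 4 + 3 + 2 + 1 + 0 = 55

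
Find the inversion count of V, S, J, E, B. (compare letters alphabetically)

10

Count, for each position, how many later elements it exceeds:
V → S, J, E, B → 4
S → J, E, B → 3
J → E, B → 2
E → B → 1
B → none → 0
Sum: 4 + 3 + 2 + 1 + 0 = 10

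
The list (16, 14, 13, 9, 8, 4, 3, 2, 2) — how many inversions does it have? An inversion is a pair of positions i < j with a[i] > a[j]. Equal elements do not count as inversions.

Count, for each position, how many later elements it exceeds:
16: 8
14: 7
13: 6
9: 5
8: 4
4: 3
3: 2
2: 0
2: 0
Sum: 8 + 7 + 6 + 5 + 4 + 3 + 2 + 0 + 0 = 35

35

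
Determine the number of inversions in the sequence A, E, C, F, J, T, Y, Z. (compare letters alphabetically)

Sweep left to right; for each value list the smaller values that follow it:
A: 0
E: 1
C: 0
F: 0
J: 0
T: 0
Y: 0
Z: 0
Sum: 0 + 1 + 0 + 0 + 0 + 0 + 0 + 0 = 1

1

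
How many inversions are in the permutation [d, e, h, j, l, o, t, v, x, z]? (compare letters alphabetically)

0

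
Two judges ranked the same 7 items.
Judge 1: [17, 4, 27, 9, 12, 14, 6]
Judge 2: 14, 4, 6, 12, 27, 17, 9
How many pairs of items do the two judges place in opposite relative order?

Assign each item its position (1..7) in the first ordering, then rewrite the second ordering as that position sequence:
positions: 17→1, 4→2, 27→3, 9→4, 12→5, 14→6, 6→7
second ordering as positions: [6, 2, 7, 5, 3, 1, 4]
Discordant pairs = inversions in this position sequence.
6: 2, 5, 3, 1, 4 → 5
2: 1 → 1
7: 5, 3, 1, 4 → 4
5: 3, 1, 4 → 3
3: 1 → 1
1: 0
4: 0
Total: 5 + 1 + 4 + 3 + 1 + 0 + 0 = 14

Discordant pairs: 14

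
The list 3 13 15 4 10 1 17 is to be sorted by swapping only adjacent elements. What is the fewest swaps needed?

9 adjacent swaps

The minimum number of adjacent swaps to sort an array equals its inversion count, since every such swap removes exactly one inversion.
Count inversions — for each element, later elements that are smaller:
3: 1 → 1
13: 4, 10, 1 → 3
15: 4, 10, 1 → 3
4: 1 → 1
10: 1 → 1
1: none → 0
17: none → 0
Total inversions: 1 + 3 + 3 + 1 + 1 + 0 + 0 = 9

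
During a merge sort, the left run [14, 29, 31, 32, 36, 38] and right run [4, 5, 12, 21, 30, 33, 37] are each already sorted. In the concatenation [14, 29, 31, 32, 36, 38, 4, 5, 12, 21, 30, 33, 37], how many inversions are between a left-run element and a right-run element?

Count, for every r in R, how many entries of L exceed r:
r = 4: 14, 29, 31, 32, 36, 38 → 6
r = 5: 14, 29, 31, 32, 36, 38 → 6
r = 12: 14, 29, 31, 32, 36, 38 → 6
r = 21: 29, 31, 32, 36, 38 → 5
r = 30: 31, 32, 36, 38 → 4
r = 33: 36, 38 → 2
r = 37: 38 → 1
Cross-inversions: 6 + 6 + 6 + 5 + 4 + 2 + 1 = 30

30 split inversions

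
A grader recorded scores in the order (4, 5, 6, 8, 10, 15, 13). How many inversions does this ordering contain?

1

Element-by-element contributions:
4 → none → 0
5 → none → 0
6 → none → 0
8 → none → 0
10 → none → 0
15 → 13 → 1
13 → none → 0
Sum: 0 + 0 + 0 + 0 + 0 + 1 + 0 = 1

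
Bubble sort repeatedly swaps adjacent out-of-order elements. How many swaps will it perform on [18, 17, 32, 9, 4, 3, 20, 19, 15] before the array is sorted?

21 swaps

The minimum number of adjacent swaps to sort an array equals its inversion count, since every such swap removes exactly one inversion.
Count inversions — for each element, later elements that are smaller:
18: 17, 9, 4, 3, 15 → 5
17: 9, 4, 3, 15 → 4
32: 9, 4, 3, 20, 19, 15 → 6
9: 4, 3 → 2
4: 3 → 1
3: none → 0
20: 19, 15 → 2
19: 15 → 1
15: none → 0
Total inversions: 5 + 4 + 6 + 2 + 1 + 0 + 2 + 1 + 0 = 21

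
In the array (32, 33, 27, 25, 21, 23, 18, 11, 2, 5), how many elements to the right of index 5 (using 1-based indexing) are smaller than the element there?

The element at index 5 is 21.
Elements after it: 23, 18, 11, 2, 5
Those smaller than 21: 18, 11, 2, 5

4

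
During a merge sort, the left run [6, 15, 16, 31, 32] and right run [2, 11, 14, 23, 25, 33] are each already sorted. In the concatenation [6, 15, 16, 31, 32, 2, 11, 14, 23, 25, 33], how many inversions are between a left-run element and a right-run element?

17

Count, for every r in R, how many entries of L exceed r:
r = 2: 6, 15, 16, 31, 32 → 5
r = 11: 15, 16, 31, 32 → 4
r = 14: 15, 16, 31, 32 → 4
r = 23: 31, 32 → 2
r = 25: 31, 32 → 2
r = 33: none → 0
Cross-inversions: 5 + 4 + 4 + 2 + 2 + 0 = 17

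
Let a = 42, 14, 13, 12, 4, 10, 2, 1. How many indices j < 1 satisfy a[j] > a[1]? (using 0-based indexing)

1

The element at index 1 is 14.
Elements before it: 42
Those larger than 14: 42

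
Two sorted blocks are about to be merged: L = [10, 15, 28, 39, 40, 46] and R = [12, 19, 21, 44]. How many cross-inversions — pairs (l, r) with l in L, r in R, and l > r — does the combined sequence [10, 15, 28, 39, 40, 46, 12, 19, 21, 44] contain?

14

For each element r of the right run, count left-run elements greater than r:
r = 12: 15, 28, 39, 40, 46 → 5
r = 19: 28, 39, 40, 46 → 4
r = 21: 28, 39, 40, 46 → 4
r = 44: 46 → 1
Cross-inversions: 5 + 4 + 4 + 1 = 14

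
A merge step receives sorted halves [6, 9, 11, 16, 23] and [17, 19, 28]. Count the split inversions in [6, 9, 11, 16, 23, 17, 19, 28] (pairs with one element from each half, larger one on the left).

Take each right-half value and tally the left-half values above it:
r = 17: 23 → 1
r = 19: 23 → 1
r = 28: none → 0
Cross-inversions: 1 + 1 + 0 = 2

There are 2 split inversions.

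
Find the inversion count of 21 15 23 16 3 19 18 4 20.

Sweep left to right; for each value list the smaller values that follow it:
21 → 15, 16, 3, 19, 18, 4, 20 → 7
15 → 3, 4 → 2
23 → 16, 3, 19, 18, 4, 20 → 6
16 → 3, 4 → 2
3 → none → 0
19 → 18, 4 → 2
18 → 4 → 1
4 → none → 0
20 → none → 0
Sum: 7 + 2 + 6 + 2 + 0 + 2 + 1 + 0 + 0 = 20

20 inversions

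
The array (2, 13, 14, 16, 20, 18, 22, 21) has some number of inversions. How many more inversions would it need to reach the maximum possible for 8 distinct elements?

Maximum inversions for 8 distinct elements is C(8, 2) = 8·7/2 = 28.
Current inversions — for each element, count later smaller elements:
2: 0
13: 0
14: 0
16: 0
20: 1
18: 0
22: 1
21: 0
Current total: 0 + 0 + 0 + 0 + 1 + 0 + 1 + 0 = 2
Shortfall: 28 − 2 = 26

26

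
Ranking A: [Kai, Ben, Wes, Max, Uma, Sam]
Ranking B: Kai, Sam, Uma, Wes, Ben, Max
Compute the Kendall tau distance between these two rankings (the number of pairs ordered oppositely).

8

Assign each item its position (1..6) in the first ordering, then rewrite the second ordering as that position sequence:
positions: Kai→1, Ben→2, Wes→3, Max→4, Uma→5, Sam→6
second ordering as positions: [1, 6, 5, 3, 2, 4]
Discordant pairs = inversions in this position sequence.
1: 0
6: 5, 3, 2, 4 → 4
5: 3, 2, 4 → 3
3: 2 → 1
2: 0
4: 0
Total: 0 + 4 + 3 + 1 + 0 + 0 = 8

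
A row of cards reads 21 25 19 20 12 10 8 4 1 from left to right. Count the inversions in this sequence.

Sweep left to right; for each value list the smaller values that follow it:
21 → 19, 20, 12, 10, 8, 4, 1 → 7
25 → 19, 20, 12, 10, 8, 4, 1 → 7
19 → 12, 10, 8, 4, 1 → 5
20 → 12, 10, 8, 4, 1 → 5
12 → 10, 8, 4, 1 → 4
10 → 8, 4, 1 → 3
8 → 4, 1 → 2
4 → 1 → 1
1 → none → 0
Sum: 7 + 7 + 5 + 5 + 4 + 3 + 2 + 1 + 0 = 34

34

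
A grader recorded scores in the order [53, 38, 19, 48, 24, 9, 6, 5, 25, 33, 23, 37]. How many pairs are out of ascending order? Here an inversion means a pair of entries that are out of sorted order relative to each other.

There are 40 inversions.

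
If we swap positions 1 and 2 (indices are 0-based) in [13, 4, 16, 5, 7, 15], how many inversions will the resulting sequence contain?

Positions 1 and 2 hold 4 and 16; after swapping, the array is [13, 16, 4, 5, 7, 15].
Element-by-element contributions:
13 → 4, 5, 7 → 3
16 → 4, 5, 7, 15 → 4
4 → none → 0
5 → none → 0
7 → none → 0
15 → none → 0
Sum: 3 + 4 + 0 + 0 + 0 + 0 = 7

7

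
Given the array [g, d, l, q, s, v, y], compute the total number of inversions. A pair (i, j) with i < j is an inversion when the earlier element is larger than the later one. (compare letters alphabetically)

1

For each element, count later entries that are smaller:
g: 1
d: 0
l: 0
q: 0
s: 0
v: 0
y: 0
Sum: 1 + 0 + 0 + 0 + 0 + 0 + 0 = 1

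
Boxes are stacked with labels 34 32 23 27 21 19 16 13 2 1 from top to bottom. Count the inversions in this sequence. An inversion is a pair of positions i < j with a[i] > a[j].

For each element, count later entries that are smaller:
34 → 32, 23, 27, 21, 19, 16, 13, 2, 1 → 9
32 → 23, 27, 21, 19, 16, 13, 2, 1 → 8
23 → 21, 19, 16, 13, 2, 1 → 6
27 → 21, 19, 16, 13, 2, 1 → 6
21 → 19, 16, 13, 2, 1 → 5
19 → 16, 13, 2, 1 → 4
16 → 13, 2, 1 → 3
13 → 2, 1 → 2
2 → 1 → 1
1 → none → 0
Sum: 9 + 8 + 6 + 6 + 5 + 4 + 3 + 2 + 1 + 0 = 44

Inversions: 44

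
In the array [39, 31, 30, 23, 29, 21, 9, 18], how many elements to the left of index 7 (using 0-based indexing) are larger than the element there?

The element at index 7 is 18.
Elements before it: 39, 31, 30, 23, 29, 21, 9
Those larger than 18: 39, 31, 30, 23, 29, 21

6 such elements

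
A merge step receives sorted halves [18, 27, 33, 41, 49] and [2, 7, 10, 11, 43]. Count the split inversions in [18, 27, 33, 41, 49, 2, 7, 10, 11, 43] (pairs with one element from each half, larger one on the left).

Take each right-half value and tally the left-half values above it:
r = 2: 18, 27, 33, 41, 49 → 5
r = 7: 18, 27, 33, 41, 49 → 5
r = 10: 18, 27, 33, 41, 49 → 5
r = 11: 18, 27, 33, 41, 49 → 5
r = 43: 49 → 1
Cross-inversions: 5 + 5 + 5 + 5 + 1 = 21

21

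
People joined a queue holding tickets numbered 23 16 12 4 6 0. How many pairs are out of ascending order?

14

Sweep left to right; for each value list the smaller values that follow it:
23 → 16, 12, 4, 6, 0 → 5
16 → 12, 4, 6, 0 → 4
12 → 4, 6, 0 → 3
4 → 0 → 1
6 → 0 → 1
0 → none → 0
Sum: 5 + 4 + 3 + 1 + 1 + 0 = 14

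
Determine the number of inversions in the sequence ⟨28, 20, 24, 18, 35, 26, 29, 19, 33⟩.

Sweep left to right; for each value list the smaller values that follow it:
28 → 20, 24, 18, 26, 19 → 5
20 → 18, 19 → 2
24 → 18, 19 → 2
18 → none → 0
35 → 26, 29, 19, 33 → 4
26 → 19 → 1
29 → 19 → 1
19 → none → 0
33 → none → 0
Sum: 5 + 2 + 2 + 0 + 4 + 1 + 1 + 0 + 0 = 15

15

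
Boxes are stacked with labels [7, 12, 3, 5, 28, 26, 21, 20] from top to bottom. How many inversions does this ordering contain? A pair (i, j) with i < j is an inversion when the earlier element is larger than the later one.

10

Element-by-element contributions:
7: 2
12: 2
3: 0
5: 0
28: 3
26: 2
21: 1
20: 0
Sum: 2 + 2 + 0 + 0 + 3 + 2 + 1 + 0 = 10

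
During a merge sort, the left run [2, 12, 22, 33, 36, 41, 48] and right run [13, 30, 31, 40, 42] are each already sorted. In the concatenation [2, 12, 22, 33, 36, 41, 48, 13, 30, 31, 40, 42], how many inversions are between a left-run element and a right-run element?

Take each right-half value and tally the left-half values above it:
r = 13: 22, 33, 36, 41, 48 → 5
r = 30: 33, 36, 41, 48 → 4
r = 31: 33, 36, 41, 48 → 4
r = 40: 41, 48 → 2
r = 42: 48 → 1
Cross-inversions: 5 + 4 + 4 + 2 + 1 = 16

16 split inversions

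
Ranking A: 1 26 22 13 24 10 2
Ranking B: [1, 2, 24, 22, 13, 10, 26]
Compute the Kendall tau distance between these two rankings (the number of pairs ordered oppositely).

11 discordant pairs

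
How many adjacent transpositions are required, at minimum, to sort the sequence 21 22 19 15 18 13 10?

19

Each adjacent swap fixes exactly one inversion, so the minimum swap count equals the number of inversions.
Count inversions — for each element, later elements that are smaller:
21: 19, 15, 18, 13, 10 → 5
22: 19, 15, 18, 13, 10 → 5
19: 15, 18, 13, 10 → 4
15: 13, 10 → 2
18: 13, 10 → 2
13: 10 → 1
10: none → 0
Total inversions: 5 + 5 + 4 + 2 + 2 + 1 + 0 = 19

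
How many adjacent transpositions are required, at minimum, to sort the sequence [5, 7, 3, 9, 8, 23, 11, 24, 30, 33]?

Minimum adjacent swaps = number of inversions (each swap of adjacent out-of-order elements removes one inversion and no swap can remove more).
Count inversions — for each element, later elements that are smaller:
5: 3 → 1
7: 3 → 1
3: none → 0
9: 8 → 1
8: none → 0
23: 11 → 1
11: none → 0
24: none → 0
30: none → 0
33: none → 0
Total inversions: 1 + 1 + 0 + 1 + 0 + 1 + 0 + 0 + 0 + 0 = 4

4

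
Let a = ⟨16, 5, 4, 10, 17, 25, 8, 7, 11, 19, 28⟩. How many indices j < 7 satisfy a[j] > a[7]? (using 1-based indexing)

The element at index 7 is 8.
Elements before it: 16, 5, 4, 10, 17, 25
Those larger than 8: 16, 10, 17, 25

4 such elements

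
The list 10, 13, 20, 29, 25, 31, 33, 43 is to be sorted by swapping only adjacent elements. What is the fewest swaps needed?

1 swap

Minimum adjacent swaps = number of inversions (each swap of adjacent out-of-order elements removes one inversion and no swap can remove more).
Count inversions — for each element, later elements that are smaller:
10: none → 0
13: none → 0
20: none → 0
29: 25 → 1
25: none → 0
31: none → 0
33: none → 0
43: none → 0
Total inversions: 0 + 0 + 0 + 1 + 0 + 0 + 0 + 0 = 1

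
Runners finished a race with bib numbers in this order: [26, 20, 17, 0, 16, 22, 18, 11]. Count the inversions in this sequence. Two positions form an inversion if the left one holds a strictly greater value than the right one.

19

Sweep left to right; for each value list the smaller values that follow it:
26: 7
20: 5
17: 3
0: 0
16: 1
22: 2
18: 1
11: 0
Sum: 7 + 5 + 3 + 0 + 1 + 2 + 1 + 0 = 19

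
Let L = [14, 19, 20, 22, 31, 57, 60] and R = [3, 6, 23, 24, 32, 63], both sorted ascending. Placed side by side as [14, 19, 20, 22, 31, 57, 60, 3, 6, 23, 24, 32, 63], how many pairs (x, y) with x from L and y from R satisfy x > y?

22 split inversions

Count, for every r in R, how many entries of L exceed r:
r = 3: 14, 19, 20, 22, 31, 57, 60 → 7
r = 6: 14, 19, 20, 22, 31, 57, 60 → 7
r = 23: 31, 57, 60 → 3
r = 24: 31, 57, 60 → 3
r = 32: 57, 60 → 2
r = 63: none → 0
Cross-inversions: 7 + 7 + 3 + 3 + 2 + 0 = 22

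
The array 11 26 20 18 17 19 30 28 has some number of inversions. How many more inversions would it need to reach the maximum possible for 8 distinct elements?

19

Maximum inversions for 8 distinct elements is C(8, 2) = 8·7/2 = 28.
Current inversions — for each element, count later smaller elements:
11: 0
26: 4
20: 3
18: 1
17: 0
19: 0
30: 1
28: 0
Current total: 0 + 4 + 3 + 1 + 0 + 0 + 1 + 0 = 9
Shortfall: 28 − 9 = 19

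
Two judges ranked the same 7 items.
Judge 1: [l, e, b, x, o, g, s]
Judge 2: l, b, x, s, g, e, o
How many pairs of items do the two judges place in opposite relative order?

Assign each item its position (1..7) in the first ordering, then rewrite the second ordering as that position sequence:
positions: l→1, e→2, b→3, x→4, o→5, g→6, s→7
second ordering as positions: [1, 3, 4, 7, 6, 2, 5]
Discordant pairs = inversions in this position sequence.
1: 0
3: 2 → 1
4: 2 → 1
7: 6, 2, 5 → 3
6: 2, 5 → 2
2: 0
5: 0
Total: 0 + 1 + 1 + 3 + 2 + 0 + 0 = 7

7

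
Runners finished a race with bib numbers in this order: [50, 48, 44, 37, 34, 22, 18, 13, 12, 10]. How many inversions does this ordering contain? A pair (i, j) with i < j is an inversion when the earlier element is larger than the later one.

Count, for each position, how many later elements it exceeds:
50: 9
48: 8
44: 7
37: 6
34: 5
22: 4
18: 3
13: 2
12: 1
10: 0
Sum: 9 + 8 + 7 + 6 + 5 + 4 + 3 + 2 + 1 + 0 = 45

Inversions: 45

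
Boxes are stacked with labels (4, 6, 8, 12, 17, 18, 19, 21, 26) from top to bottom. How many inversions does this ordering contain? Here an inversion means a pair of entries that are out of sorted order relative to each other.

Sweep left to right; for each value list the smaller values that follow it:
4: 0
6: 0
8: 0
12: 0
17: 0
18: 0
19: 0
21: 0
26: 0
Sum: 0 + 0 + 0 + 0 + 0 + 0 + 0 + 0 + 0 = 0

0 inversions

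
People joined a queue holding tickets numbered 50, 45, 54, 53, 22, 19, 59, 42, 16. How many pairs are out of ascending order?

24

Element-by-element contributions:
50 → 45, 22, 19, 42, 16 → 5
45 → 22, 19, 42, 16 → 4
54 → 53, 22, 19, 42, 16 → 5
53 → 22, 19, 42, 16 → 4
22 → 19, 16 → 2
19 → 16 → 1
59 → 42, 16 → 2
42 → 16 → 1
16 → none → 0
Sum: 5 + 4 + 5 + 4 + 2 + 1 + 2 + 1 + 0 = 24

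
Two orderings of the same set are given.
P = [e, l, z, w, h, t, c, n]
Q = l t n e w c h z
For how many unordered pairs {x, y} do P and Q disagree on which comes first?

14

Assign each item its position (1..8) in the first ordering, then rewrite the second ordering as that position sequence:
positions: e→1, l→2, z→3, w→4, h→5, t→6, c→7, n→8
second ordering as positions: [2, 6, 8, 1, 4, 7, 5, 3]
Discordant pairs = inversions in this position sequence.
2: 1 → 1
6: 1, 4, 5, 3 → 4
8: 1, 4, 7, 5, 3 → 5
1: 0
4: 3 → 1
7: 5, 3 → 2
5: 3 → 1
3: 0
Total: 1 + 4 + 5 + 0 + 1 + 2 + 1 + 0 = 14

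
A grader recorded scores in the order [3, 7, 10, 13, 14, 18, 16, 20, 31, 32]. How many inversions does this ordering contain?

Count, for each position, how many later elements it exceeds:
3 → none → 0
7 → none → 0
10 → none → 0
13 → none → 0
14 → none → 0
18 → 16 → 1
16 → none → 0
20 → none → 0
31 → none → 0
32 → none → 0
Sum: 0 + 0 + 0 + 0 + 0 + 1 + 0 + 0 + 0 + 0 = 1

1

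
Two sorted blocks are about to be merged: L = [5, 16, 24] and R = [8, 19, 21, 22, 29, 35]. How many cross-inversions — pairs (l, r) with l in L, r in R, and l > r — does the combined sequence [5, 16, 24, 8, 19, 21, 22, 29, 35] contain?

Split inversions: 5

Take each right-half value and tally the left-half values above it:
r = 8: 16, 24 → 2
r = 19: 24 → 1
r = 21: 24 → 1
r = 22: 24 → 1
r = 29: none → 0
r = 35: none → 0
Cross-inversions: 2 + 1 + 1 + 1 + 0 + 0 = 5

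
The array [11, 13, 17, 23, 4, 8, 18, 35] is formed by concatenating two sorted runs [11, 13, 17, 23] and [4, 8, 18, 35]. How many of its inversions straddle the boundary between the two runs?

Take each right-half value and tally the left-half values above it:
r = 4: 11, 13, 17, 23 → 4
r = 8: 11, 13, 17, 23 → 4
r = 18: 23 → 1
r = 35: none → 0
Cross-inversions: 4 + 4 + 1 + 0 = 9

9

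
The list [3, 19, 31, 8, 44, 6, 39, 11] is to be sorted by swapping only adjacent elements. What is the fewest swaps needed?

Minimum adjacent swaps = number of inversions (each swap of adjacent out-of-order elements removes one inversion and no swap can remove more).
Count inversions — for each element, later elements that are smaller:
3: none → 0
19: 8, 6, 11 → 3
31: 8, 6, 11 → 3
8: 6 → 1
44: 6, 39, 11 → 3
6: none → 0
39: 11 → 1
11: none → 0
Total inversions: 0 + 3 + 3 + 1 + 3 + 0 + 1 + 0 = 11

11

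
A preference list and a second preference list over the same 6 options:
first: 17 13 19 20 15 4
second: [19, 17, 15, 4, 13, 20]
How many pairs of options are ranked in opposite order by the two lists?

6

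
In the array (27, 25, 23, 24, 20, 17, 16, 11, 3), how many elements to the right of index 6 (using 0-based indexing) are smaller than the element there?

2

The element at index 6 is 16.
Elements after it: 11, 3
Those smaller than 16: 11, 3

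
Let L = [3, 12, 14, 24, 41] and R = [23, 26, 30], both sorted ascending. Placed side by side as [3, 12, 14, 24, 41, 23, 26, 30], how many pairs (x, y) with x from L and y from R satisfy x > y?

4

Take each right-half value and tally the left-half values above it:
r = 23: 24, 41 → 2
r = 26: 41 → 1
r = 30: 41 → 1
Cross-inversions: 2 + 1 + 1 = 4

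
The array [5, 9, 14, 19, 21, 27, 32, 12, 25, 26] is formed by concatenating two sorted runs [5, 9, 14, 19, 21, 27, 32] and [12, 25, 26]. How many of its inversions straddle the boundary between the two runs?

9 cross-inversions

For each element r of the right run, count left-run elements greater than r:
r = 12: 14, 19, 21, 27, 32 → 5
r = 25: 27, 32 → 2
r = 26: 27, 32 → 2
Cross-inversions: 5 + 2 + 2 = 9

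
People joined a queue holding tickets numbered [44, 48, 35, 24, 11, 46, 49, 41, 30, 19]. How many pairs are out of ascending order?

28

Sweep left to right; for each value list the smaller values that follow it:
44: 6
48: 7
35: 4
24: 2
11: 0
46: 3
49: 3
41: 2
30: 1
19: 0
Sum: 6 + 7 + 4 + 2 + 0 + 3 + 3 + 2 + 1 + 0 = 28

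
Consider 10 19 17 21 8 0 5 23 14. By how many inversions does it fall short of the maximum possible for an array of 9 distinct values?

17

Maximum inversions for 9 distinct elements is C(9, 2) = 9·8/2 = 36.
Current inversions — for each element, count later smaller elements:
10: 3
19: 5
17: 4
21: 4
8: 2
0: 0
5: 0
23: 1
14: 0
Current total: 3 + 5 + 4 + 4 + 2 + 0 + 0 + 1 + 0 = 19
Shortfall: 36 − 19 = 17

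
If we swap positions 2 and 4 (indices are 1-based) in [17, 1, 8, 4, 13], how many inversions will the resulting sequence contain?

6

Positions 2 and 4 hold 1 and 4; after swapping, the array is [17, 4, 8, 1, 13].
For each element, count later entries that are smaller:
17: 4
4: 1
8: 1
1: 0
13: 0
Sum: 4 + 1 + 1 + 0 + 0 = 6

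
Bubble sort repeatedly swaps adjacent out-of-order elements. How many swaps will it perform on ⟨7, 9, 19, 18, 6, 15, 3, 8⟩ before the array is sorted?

17

Each adjacent swap fixes exactly one inversion, so the minimum swap count equals the number of inversions.
Count inversions — for each element, later elements that are smaller:
7: 6, 3 → 2
9: 6, 3, 8 → 3
19: 18, 6, 15, 3, 8 → 5
18: 6, 15, 3, 8 → 4
6: 3 → 1
15: 3, 8 → 2
3: none → 0
8: none → 0
Total inversions: 2 + 3 + 5 + 4 + 1 + 2 + 0 + 0 = 17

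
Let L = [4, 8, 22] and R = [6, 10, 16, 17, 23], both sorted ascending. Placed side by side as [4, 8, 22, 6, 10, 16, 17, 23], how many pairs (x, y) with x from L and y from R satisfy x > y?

5

For each element r of the right run, count left-run elements greater than r:
r = 6: 8, 22 → 2
r = 10: 22 → 1
r = 16: 22 → 1
r = 17: 22 → 1
r = 23: none → 0
Cross-inversions: 2 + 1 + 1 + 1 + 0 = 5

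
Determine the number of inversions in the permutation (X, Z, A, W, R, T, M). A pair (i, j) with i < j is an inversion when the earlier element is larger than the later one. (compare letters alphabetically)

15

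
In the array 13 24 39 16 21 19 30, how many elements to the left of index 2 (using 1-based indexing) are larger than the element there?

0

The element at index 2 is 24.
Elements before it: 13
None of them are larger than 24.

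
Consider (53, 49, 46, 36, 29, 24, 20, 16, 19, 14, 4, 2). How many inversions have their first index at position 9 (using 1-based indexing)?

The element at index 9 is 19.
Elements after it: 14, 4, 2
Those smaller than 19: 14, 4, 2

3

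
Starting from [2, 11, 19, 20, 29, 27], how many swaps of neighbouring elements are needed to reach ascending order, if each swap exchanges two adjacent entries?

1 adjacent swap

Each adjacent swap fixes exactly one inversion, so the minimum swap count equals the number of inversions.
Count inversions — for each element, later elements that are smaller:
2: none → 0
11: none → 0
19: none → 0
20: none → 0
29: 27 → 1
27: none → 0
Total inversions: 0 + 0 + 0 + 0 + 1 + 0 = 1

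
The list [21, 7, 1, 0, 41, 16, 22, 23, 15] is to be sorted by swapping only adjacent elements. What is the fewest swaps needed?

The minimum number of adjacent swaps to sort an array equals its inversion count, since every such swap removes exactly one inversion.
Count inversions — for each element, later elements that are smaller:
21: 7, 1, 0, 16, 15 → 5
7: 1, 0 → 2
1: 0 → 1
0: none → 0
41: 16, 22, 23, 15 → 4
16: 15 → 1
22: 15 → 1
23: 15 → 1
15: none → 0
Total inversions: 5 + 2 + 1 + 0 + 4 + 1 + 1 + 1 + 0 = 15

There are 15 swaps.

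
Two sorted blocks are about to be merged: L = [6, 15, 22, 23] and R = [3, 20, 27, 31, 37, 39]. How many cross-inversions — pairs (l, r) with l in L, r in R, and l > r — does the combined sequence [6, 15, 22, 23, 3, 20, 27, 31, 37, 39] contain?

Count, for every r in R, how many entries of L exceed r:
r = 3: 6, 15, 22, 23 → 4
r = 20: 22, 23 → 2
r = 27: none → 0
r = 31: none → 0
r = 37: none → 0
r = 39: none → 0
Cross-inversions: 4 + 2 + 0 + 0 + 0 + 0 = 6

6 cross-inversions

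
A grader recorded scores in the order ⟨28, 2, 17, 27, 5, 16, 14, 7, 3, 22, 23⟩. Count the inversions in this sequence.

29

Sweep left to right; for each value list the smaller values that follow it:
28: 10
2: 0
17: 5
27: 7
5: 1
16: 3
14: 2
7: 1
3: 0
22: 0
23: 0
Sum: 10 + 0 + 5 + 7 + 1 + 3 + 2 + 1 + 0 + 0 + 0 = 29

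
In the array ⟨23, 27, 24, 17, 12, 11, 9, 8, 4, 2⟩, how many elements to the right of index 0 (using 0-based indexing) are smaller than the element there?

The element at index 0 is 23.
Elements after it: 27, 24, 17, 12, 11, 9, 8, 4, 2
Those smaller than 23: 17, 12, 11, 9, 8, 4, 2

7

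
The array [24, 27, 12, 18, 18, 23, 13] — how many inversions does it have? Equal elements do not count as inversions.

Count, for each position, how many later elements it exceeds:
24 → 12, 18, 18, 23, 13 → 5
27 → 12, 18, 18, 23, 13 → 5
12 → none → 0
18 → 13 → 1
18 → 13 → 1
23 → 13 → 1
13 → none → 0
Sum: 5 + 5 + 0 + 1 + 1 + 1 + 0 = 13

Inversions: 13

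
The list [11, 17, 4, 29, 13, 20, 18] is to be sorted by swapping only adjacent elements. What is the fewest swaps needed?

7

Each adjacent swap fixes exactly one inversion, so the minimum swap count equals the number of inversions.
Count inversions — for each element, later elements that are smaller:
11: 4 → 1
17: 4, 13 → 2
4: none → 0
29: 13, 20, 18 → 3
13: none → 0
20: 18 → 1
18: none → 0
Total inversions: 1 + 2 + 0 + 3 + 0 + 1 + 0 = 7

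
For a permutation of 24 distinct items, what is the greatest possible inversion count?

The maximum occurs when the array is in strictly decreasing order: every one of the C(24, 2) pairs is inverted.
C(24, 2) = 24·23/2 = 276

276 inversions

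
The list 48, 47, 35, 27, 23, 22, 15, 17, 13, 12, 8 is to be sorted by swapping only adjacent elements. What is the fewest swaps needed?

Minimum adjacent swaps = number of inversions (each swap of adjacent out-of-order elements removes one inversion and no swap can remove more).
Count inversions — for each element, later elements that are smaller:
48: 47, 35, 27, 23, 22, 15, 17, 13, 12, 8 → 10
47: 35, 27, 23, 22, 15, 17, 13, 12, 8 → 9
35: 27, 23, 22, 15, 17, 13, 12, 8 → 8
27: 23, 22, 15, 17, 13, 12, 8 → 7
23: 22, 15, 17, 13, 12, 8 → 6
22: 15, 17, 13, 12, 8 → 5
15: 13, 12, 8 → 3
17: 13, 12, 8 → 3
13: 12, 8 → 2
12: 8 → 1
8: none → 0
Total inversions: 10 + 9 + 8 + 7 + 6 + 5 + 3 + 3 + 2 + 1 + 0 = 54

54 swaps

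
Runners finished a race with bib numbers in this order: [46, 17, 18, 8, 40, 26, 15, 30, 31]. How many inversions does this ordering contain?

Inversions: 17

Count, for each position, how many later elements it exceeds:
46 → 17, 18, 8, 40, 26, 15, 30, 31 → 8
17 → 8, 15 → 2
18 → 8, 15 → 2
8 → none → 0
40 → 26, 15, 30, 31 → 4
26 → 15 → 1
15 → none → 0
30 → none → 0
31 → none → 0
Sum: 8 + 2 + 2 + 0 + 4 + 1 + 0 + 0 + 0 = 17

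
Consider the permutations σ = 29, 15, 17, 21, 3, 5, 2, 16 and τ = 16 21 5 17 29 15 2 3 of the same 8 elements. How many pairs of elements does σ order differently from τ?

Assign each item its position (1..8) in the first ordering, then rewrite the second ordering as that position sequence:
positions: 29→1, 15→2, 17→3, 21→4, 3→5, 5→6, 2→7, 16→8
second ordering as positions: [8, 4, 6, 3, 1, 2, 7, 5]
Discordant pairs = inversions in this position sequence.
8: 4, 6, 3, 1, 2, 7, 5 → 7
4: 3, 1, 2 → 3
6: 3, 1, 2, 5 → 4
3: 1, 2 → 2
1: 0
2: 0
7: 5 → 1
5: 0
Total: 7 + 3 + 4 + 2 + 0 + 0 + 1 + 0 = 17

17 discordant pairs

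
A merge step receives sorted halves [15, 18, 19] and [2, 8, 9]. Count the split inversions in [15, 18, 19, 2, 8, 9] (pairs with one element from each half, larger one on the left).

9 split inversions

For each element r of the right run, count left-run elements greater than r:
r = 2: 15, 18, 19 → 3
r = 8: 15, 18, 19 → 3
r = 9: 15, 18, 19 → 3
Cross-inversions: 3 + 3 + 3 = 9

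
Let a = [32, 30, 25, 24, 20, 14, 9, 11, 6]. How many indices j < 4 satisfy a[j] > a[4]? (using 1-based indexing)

3 such elements

The element at index 4 is 24.
Elements before it: 32, 30, 25
Those larger than 24: 32, 30, 25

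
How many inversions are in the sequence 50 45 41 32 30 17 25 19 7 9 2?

Element-by-element contributions:
50 → 45, 41, 32, 30, 17, 25, 19, 7, 9, 2 → 10
45 → 41, 32, 30, 17, 25, 19, 7, 9, 2 → 9
41 → 32, 30, 17, 25, 19, 7, 9, 2 → 8
32 → 30, 17, 25, 19, 7, 9, 2 → 7
30 → 17, 25, 19, 7, 9, 2 → 6
17 → 7, 9, 2 → 3
25 → 19, 7, 9, 2 → 4
19 → 7, 9, 2 → 3
7 → 2 → 1
9 → 2 → 1
2 → none → 0
Sum: 10 + 9 + 8 + 7 + 6 + 3 + 4 + 3 + 1 + 1 + 0 = 52

There are 52 inversions.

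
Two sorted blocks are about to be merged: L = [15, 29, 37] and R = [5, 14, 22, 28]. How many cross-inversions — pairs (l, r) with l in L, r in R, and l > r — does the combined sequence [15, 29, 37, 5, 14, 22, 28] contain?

Take each right-half value and tally the left-half values above it:
r = 5: 15, 29, 37 → 3
r = 14: 15, 29, 37 → 3
r = 22: 29, 37 → 2
r = 28: 29, 37 → 2
Cross-inversions: 3 + 3 + 2 + 2 = 10

10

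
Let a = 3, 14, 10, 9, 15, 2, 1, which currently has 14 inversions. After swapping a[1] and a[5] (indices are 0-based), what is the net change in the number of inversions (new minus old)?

Positions 1 and 5 hold 14 and 2; after swapping, the array is [3, 2, 10, 9, 15, 14, 1].
Count, for each position, how many later elements it exceeds:
3 → 2, 1 → 2
2 → 1 → 1
10 → 9, 1 → 2
9 → 1 → 1
15 → 14, 1 → 2
14 → 1 → 1
1 → none → 0
Sum: 2 + 1 + 2 + 1 + 2 + 1 + 0 = 9
Change: 9 − 14 = -5

-5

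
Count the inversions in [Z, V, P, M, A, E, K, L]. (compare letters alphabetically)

22 inversions

Element-by-element contributions:
Z: 7
V: 6
P: 5
M: 4
A: 0
E: 0
K: 0
L: 0
Sum: 7 + 6 + 5 + 4 + 0 + 0 + 0 + 0 = 22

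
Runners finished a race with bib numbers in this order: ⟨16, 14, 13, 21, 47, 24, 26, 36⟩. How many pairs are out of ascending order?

6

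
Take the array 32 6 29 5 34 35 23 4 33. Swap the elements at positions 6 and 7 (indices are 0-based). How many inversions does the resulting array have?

Positions 6 and 7 hold 23 and 4; after swapping, the array is [32, 6, 29, 5, 34, 35, 4, 23, 33].
Sweep left to right; for each value list the smaller values that follow it:
32: 5
6: 2
29: 3
5: 1
34: 3
35: 3
4: 0
23: 0
33: 0
Sum: 5 + 2 + 3 + 1 + 3 + 3 + 0 + 0 + 0 = 17

17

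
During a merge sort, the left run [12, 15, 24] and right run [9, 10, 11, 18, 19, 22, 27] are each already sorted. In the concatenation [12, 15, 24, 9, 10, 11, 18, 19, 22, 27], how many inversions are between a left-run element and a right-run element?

For each element r of the right run, count left-run elements greater than r:
r = 9: 12, 15, 24 → 3
r = 10: 12, 15, 24 → 3
r = 11: 12, 15, 24 → 3
r = 18: 24 → 1
r = 19: 24 → 1
r = 22: 24 → 1
r = 27: none → 0
Cross-inversions: 3 + 3 + 3 + 1 + 1 + 1 + 0 = 12

12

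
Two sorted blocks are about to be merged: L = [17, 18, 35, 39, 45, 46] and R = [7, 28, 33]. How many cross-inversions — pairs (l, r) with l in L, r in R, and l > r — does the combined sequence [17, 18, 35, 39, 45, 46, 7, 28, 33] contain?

Take each right-half value and tally the left-half values above it:
r = 7: 17, 18, 35, 39, 45, 46 → 6
r = 28: 35, 39, 45, 46 → 4
r = 33: 35, 39, 45, 46 → 4
Cross-inversions: 6 + 4 + 4 = 14

14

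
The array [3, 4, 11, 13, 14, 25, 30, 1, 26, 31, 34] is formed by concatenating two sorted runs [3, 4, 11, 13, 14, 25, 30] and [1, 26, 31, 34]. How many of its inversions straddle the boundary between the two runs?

8

Count, for every r in R, how many entries of L exceed r:
r = 1: 3, 4, 11, 13, 14, 25, 30 → 7
r = 26: 30 → 1
r = 31: none → 0
r = 34: none → 0
Cross-inversions: 7 + 1 + 0 + 0 = 8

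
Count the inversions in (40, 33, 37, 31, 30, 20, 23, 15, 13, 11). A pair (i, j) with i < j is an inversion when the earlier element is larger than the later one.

43 inversions

Count, for each position, how many later elements it exceeds:
40: 9
33: 7
37: 7
31: 6
30: 5
20: 3
23: 3
15: 2
13: 1
11: 0
Sum: 9 + 7 + 7 + 6 + 5 + 3 + 3 + 2 + 1 + 0 = 43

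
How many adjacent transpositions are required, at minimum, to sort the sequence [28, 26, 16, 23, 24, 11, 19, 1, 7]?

30 adjacent swaps

Minimum adjacent swaps = number of inversions (each swap of adjacent out-of-order elements removes one inversion and no swap can remove more).
Count inversions — for each element, later elements that are smaller:
28: 26, 16, 23, 24, 11, 19, 1, 7 → 8
26: 16, 23, 24, 11, 19, 1, 7 → 7
16: 11, 1, 7 → 3
23: 11, 19, 1, 7 → 4
24: 11, 19, 1, 7 → 4
11: 1, 7 → 2
19: 1, 7 → 2
1: none → 0
7: none → 0
Total inversions: 8 + 7 + 3 + 4 + 4 + 2 + 2 + 0 + 0 = 30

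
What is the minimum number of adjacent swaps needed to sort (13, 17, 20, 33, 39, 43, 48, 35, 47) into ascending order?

The minimum number of adjacent swaps to sort an array equals its inversion count, since every such swap removes exactly one inversion.
Count inversions — for each element, later elements that are smaller:
13: none → 0
17: none → 0
20: none → 0
33: none → 0
39: 35 → 1
43: 35 → 1
48: 35, 47 → 2
35: none → 0
47: none → 0
Total inversions: 0 + 0 + 0 + 0 + 1 + 1 + 2 + 0 + 0 = 4

4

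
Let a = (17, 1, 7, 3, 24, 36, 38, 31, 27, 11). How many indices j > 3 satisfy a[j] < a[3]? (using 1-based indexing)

The element at index 3 is 7.
Elements after it: 3, 24, 36, 38, 31, 27, 11
Those smaller than 7: 3

1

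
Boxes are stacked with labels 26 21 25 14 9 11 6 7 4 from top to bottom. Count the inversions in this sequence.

33 inversions

For each element, count later entries that are smaller:
26 → 21, 25, 14, 9, 11, 6, 7, 4 → 8
21 → 14, 9, 11, 6, 7, 4 → 6
25 → 14, 9, 11, 6, 7, 4 → 6
14 → 9, 11, 6, 7, 4 → 5
9 → 6, 7, 4 → 3
11 → 6, 7, 4 → 3
6 → 4 → 1
7 → 4 → 1
4 → none → 0
Sum: 8 + 6 + 6 + 5 + 3 + 3 + 1 + 1 + 0 = 33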